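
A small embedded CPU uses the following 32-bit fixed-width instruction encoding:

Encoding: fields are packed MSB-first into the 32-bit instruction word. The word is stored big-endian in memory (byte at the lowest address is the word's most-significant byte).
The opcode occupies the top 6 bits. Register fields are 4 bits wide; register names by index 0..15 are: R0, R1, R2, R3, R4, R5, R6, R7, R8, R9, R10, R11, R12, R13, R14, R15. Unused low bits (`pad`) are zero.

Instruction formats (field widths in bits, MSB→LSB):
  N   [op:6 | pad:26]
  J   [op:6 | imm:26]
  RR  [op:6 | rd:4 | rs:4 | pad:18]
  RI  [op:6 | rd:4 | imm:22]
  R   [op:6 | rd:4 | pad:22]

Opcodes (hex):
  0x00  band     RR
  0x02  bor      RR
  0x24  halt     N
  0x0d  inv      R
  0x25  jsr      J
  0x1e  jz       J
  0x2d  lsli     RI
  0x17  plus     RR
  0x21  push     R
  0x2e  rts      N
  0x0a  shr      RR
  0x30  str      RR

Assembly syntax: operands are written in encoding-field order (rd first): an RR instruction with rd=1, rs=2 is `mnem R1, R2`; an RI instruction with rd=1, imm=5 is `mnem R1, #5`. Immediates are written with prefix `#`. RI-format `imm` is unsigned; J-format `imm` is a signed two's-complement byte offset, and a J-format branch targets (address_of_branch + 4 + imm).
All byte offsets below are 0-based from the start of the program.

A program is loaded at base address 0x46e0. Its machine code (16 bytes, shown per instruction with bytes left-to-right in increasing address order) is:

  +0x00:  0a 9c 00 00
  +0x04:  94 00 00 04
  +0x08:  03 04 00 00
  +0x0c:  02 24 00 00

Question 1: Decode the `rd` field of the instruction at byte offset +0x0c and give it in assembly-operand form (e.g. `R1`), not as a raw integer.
R8

@+0c  big-endian(02 24 00 00) = 0x02240000
  op=0x02240000>>26=0x0 ⇒ band (RR)
  rd@[25:22]=0x8 ⇒ R8
  rs@[21:18]=0x9 ⇒ R9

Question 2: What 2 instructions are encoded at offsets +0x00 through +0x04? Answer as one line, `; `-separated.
+0x00: 0a 9c 00 00 ⇒ word 0x0a9c0000 (big)
  op=0x0a9c0000>>26=0x2 ⇒ bor (RR)
  rd@[25:22]=0xa ⇒ R10
  rs@[21:18]=0x7 ⇒ R7
+0x04: 94 00 00 04 ⇒ word 0x94000004 (big)
  op=0x94000004>>26=0x25 ⇒ jsr (J)
  imm@[25:0]=0x4 ⇒ #4

bor R10, R7; jsr #4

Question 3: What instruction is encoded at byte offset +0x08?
[08] 03 04 00 00 → 0x03040000
  opcode bits[31:26]=0x0: band/RR
  rd@[25:22]=0xc ⇒ R12
  rs@[21:18]=0x1 ⇒ R1

band R12, R1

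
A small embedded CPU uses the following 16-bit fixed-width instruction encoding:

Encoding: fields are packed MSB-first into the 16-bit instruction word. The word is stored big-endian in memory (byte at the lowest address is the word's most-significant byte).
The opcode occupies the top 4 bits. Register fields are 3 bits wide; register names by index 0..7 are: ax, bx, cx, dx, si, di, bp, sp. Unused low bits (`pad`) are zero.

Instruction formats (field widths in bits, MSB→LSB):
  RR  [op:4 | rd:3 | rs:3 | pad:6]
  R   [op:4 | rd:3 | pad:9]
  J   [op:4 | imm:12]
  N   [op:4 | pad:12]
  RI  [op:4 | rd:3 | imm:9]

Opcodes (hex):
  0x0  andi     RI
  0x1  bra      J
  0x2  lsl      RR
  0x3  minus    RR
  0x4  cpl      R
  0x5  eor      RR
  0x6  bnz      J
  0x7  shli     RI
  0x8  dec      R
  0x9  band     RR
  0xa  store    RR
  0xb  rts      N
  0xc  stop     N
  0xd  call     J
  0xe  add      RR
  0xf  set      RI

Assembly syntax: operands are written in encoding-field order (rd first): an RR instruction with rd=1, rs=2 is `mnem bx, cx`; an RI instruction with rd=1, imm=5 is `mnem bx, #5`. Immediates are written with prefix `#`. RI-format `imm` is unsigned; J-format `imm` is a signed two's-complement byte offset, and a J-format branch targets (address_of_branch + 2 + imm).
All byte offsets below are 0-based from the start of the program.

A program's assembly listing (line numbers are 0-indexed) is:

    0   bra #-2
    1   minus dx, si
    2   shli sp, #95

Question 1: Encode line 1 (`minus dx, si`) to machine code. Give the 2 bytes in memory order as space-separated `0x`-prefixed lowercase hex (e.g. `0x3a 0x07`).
line 1 (minus): pack op=0x3:4|rd=3:3|rs=4:3|pad=0:6 = 0x3700; big→ 37 00

0x37 0x00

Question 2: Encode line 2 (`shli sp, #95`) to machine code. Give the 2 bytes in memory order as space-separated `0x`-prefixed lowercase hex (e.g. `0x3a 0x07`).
L2: shli op=0x7:4|rd=7:3|imm=95:9 ⇒ 0x7e5f ⇒ big 7e 5f

0x7e 0x5f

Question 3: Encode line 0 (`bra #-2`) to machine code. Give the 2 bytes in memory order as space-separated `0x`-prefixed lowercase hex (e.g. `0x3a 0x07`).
0x1f 0xfe

0. bra fields op=0x1:4|imm=-2:12 → word 1ffeh → 1f fe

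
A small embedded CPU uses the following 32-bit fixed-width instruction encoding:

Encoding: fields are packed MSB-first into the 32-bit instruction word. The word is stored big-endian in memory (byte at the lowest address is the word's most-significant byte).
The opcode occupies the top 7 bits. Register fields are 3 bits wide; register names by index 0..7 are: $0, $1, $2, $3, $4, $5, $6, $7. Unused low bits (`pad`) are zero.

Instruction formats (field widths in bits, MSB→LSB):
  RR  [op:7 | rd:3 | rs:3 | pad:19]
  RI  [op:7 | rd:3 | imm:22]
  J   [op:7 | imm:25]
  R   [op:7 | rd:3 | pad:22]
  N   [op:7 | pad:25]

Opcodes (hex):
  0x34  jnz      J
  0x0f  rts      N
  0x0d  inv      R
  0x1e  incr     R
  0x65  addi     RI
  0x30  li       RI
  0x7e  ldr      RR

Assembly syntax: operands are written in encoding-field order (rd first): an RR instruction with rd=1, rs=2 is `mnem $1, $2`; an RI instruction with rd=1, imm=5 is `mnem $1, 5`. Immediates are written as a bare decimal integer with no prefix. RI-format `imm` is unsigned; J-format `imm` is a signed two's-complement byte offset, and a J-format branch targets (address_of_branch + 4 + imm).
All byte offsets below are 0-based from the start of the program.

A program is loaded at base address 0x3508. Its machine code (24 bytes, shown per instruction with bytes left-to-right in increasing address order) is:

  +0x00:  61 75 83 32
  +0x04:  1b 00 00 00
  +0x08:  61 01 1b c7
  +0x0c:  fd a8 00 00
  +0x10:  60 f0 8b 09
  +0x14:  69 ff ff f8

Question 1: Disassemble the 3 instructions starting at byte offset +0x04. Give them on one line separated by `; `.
+0x04: 1b 00 00 00 ⇒ word 0x1b000000 (big)
  top 7b → 0xd → inv [R]
  rd@[24:22]=0x4 ⇒ $4
+0x08: 61 01 1b c7 ⇒ word 0x61011bc7 (big)
  top 7b → 0x30 → li [RI]
  rd@[24:22]=0x4 ⇒ $4
  imm@[21:0]=0x11bc7 ⇒ 72647
+0x0c: fd a8 00 00 ⇒ word 0xfda80000 (big)
  top 7b → 0x7e → ldr [RR]
  rd@[24:22]=0x6 ⇒ $6
  rs@[21:19]=0x5 ⇒ $5

inv $4; li $4, 72647; ldr $6, $5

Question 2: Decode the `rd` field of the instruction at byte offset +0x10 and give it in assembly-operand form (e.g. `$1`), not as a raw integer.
$3

off 0x10: read 60 f0 8b 09 as big → 0x60f08b09
  top 7b → 0x30 → li [RI]
  [24:22] rd=3 = $3
  [21:0] imm=3181321 = 3181321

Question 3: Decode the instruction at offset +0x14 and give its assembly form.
+0x14: 69 ff ff f8 ⇒ word 0x69fffff8 (big)
  op=0x69fffff8>>25=0x34 ⇒ jnz (J)
  imm@[24:0]=0x1fffff8 (s25→-8) ⇒ -8

jnz -8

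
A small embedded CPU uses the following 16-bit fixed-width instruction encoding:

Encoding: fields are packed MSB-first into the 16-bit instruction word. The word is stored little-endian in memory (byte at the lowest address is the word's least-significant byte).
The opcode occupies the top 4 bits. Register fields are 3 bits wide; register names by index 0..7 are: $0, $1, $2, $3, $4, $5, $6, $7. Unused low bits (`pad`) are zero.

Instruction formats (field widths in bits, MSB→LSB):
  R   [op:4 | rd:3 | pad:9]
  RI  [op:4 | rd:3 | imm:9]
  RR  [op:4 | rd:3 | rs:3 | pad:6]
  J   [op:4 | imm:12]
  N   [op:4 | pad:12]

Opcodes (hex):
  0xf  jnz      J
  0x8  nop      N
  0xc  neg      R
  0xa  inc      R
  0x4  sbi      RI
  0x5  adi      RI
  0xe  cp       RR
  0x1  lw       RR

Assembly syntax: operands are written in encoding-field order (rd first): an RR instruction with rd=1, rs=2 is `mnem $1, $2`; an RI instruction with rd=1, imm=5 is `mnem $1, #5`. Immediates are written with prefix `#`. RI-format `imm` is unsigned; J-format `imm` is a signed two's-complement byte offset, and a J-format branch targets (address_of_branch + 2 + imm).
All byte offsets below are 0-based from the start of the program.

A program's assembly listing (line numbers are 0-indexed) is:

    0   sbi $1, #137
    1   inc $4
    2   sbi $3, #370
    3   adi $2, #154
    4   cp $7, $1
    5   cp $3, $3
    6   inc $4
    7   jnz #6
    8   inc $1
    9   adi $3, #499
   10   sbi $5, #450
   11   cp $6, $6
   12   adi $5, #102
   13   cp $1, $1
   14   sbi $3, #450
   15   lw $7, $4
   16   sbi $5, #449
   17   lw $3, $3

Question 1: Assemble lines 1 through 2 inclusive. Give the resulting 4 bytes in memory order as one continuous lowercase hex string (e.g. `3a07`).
1. inc fields op=0xa:4|rd=4:3|pad=0:9 → word a800h → 00 a8
2. sbi fields op=0x4:4|rd=3:3|imm=370:9 → word 4772h → 72 47

00a87247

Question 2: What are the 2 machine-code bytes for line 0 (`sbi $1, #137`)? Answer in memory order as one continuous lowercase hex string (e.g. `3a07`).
8942

0. sbi fields op=0x4:4|rd=1:3|imm=137:9 → word 4289h → 89 42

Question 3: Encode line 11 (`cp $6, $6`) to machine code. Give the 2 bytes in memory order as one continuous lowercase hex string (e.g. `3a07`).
80ed

11. cp fields op=0xe:4|rd=6:3|rs=6:3|pad=0:6 → word ed80h → 80 ed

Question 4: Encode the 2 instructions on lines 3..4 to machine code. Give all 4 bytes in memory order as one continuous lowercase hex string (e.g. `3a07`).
9a5440ee

3. adi fields op=0x5:4|rd=2:3|imm=154:9 → word 549ah → 9a 54
4. cp fields op=0xe:4|rd=7:3|rs=1:3|pad=0:6 → word ee40h → 40 ee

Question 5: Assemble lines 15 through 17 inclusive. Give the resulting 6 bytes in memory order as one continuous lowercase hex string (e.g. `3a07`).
line 15 (lw): pack op=0x1:4|rd=7:3|rs=4:3|pad=0:6 = 0x1f00; little→ 00 1f
line 16 (sbi): pack op=0x4:4|rd=5:3|imm=449:9 = 0x4bc1; little→ c1 4b
line 17 (lw): pack op=0x1:4|rd=3:3|rs=3:3|pad=0:6 = 0x16c0; little→ c0 16

001fc14bc016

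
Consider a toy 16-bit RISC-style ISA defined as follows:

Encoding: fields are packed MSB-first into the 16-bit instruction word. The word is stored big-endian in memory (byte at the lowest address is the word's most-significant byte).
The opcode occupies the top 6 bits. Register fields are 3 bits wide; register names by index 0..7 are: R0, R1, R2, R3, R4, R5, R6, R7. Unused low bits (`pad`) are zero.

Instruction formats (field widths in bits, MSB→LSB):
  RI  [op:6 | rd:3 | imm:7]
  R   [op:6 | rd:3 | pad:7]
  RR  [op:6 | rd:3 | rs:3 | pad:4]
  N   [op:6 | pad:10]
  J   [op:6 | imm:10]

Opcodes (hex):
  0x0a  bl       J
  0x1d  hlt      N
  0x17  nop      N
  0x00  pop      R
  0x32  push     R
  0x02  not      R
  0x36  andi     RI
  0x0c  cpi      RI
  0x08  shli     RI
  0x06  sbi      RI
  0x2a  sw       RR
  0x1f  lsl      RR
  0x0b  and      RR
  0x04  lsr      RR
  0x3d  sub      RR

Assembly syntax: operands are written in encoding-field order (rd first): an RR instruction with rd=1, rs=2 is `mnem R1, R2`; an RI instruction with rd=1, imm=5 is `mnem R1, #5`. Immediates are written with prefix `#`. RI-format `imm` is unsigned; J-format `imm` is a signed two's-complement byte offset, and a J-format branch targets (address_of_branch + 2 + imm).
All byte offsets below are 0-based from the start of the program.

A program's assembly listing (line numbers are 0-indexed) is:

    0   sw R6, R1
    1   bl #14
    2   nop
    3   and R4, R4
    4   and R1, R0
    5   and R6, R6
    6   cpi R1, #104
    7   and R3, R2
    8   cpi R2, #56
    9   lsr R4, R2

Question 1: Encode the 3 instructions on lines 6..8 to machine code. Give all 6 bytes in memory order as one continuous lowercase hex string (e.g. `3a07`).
6. cpi fields op=0xc:6|rd=1:3|imm=104:7 → word 30e8h → 30 e8
7. and fields op=0xb:6|rd=3:3|rs=2:3|pad=0:4 → word 2da0h → 2d a0
8. cpi fields op=0xc:6|rd=2:3|imm=56:7 → word 3138h → 31 38

30e82da03138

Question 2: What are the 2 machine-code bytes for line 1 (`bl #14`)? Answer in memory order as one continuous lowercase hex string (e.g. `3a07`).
280e

line 1 (bl): pack op=0xa:6|imm=14:10 = 0x280e; big→ 28 0e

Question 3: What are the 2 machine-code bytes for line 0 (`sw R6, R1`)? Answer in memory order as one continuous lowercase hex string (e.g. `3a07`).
L0: sw op=0x2a:6|rd=6:3|rs=1:3|pad=0:4 ⇒ 0xab10 ⇒ big ab 10

ab10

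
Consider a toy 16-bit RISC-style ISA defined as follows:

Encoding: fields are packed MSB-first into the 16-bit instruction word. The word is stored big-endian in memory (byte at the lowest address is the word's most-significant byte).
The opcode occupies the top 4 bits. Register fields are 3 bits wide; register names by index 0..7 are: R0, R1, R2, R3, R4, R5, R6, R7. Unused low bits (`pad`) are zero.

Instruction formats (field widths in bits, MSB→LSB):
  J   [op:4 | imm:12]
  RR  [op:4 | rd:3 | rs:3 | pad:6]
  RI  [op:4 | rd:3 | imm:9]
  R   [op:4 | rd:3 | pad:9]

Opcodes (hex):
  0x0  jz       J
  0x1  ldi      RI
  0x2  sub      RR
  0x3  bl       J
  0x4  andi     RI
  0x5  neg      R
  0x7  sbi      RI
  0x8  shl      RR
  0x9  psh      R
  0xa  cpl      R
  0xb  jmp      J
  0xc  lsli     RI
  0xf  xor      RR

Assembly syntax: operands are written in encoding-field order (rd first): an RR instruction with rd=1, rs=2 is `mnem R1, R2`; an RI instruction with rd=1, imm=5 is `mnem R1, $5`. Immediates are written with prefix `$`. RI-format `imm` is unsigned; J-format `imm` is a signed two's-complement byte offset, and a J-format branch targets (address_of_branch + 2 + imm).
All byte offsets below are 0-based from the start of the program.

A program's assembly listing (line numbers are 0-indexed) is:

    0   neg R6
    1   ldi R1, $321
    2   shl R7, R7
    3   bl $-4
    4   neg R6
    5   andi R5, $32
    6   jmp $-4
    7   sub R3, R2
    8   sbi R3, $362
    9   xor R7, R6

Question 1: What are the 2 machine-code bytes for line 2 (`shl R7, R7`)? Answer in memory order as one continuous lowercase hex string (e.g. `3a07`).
8fc0

2. shl fields op=0x8:4|rd=7:3|rs=7:3|pad=0:6 → word 8fc0h → 8f c0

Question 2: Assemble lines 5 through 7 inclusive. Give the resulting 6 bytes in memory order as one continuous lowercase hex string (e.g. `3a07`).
5. andi fields op=0x4:4|rd=5:3|imm=32:9 → word 4a20h → 4a 20
6. jmp fields op=0xb:4|imm=-4:12 → word bffch → bf fc
7. sub fields op=0x2:4|rd=3:3|rs=2:3|pad=0:6 → word 2680h → 26 80

4a20bffc2680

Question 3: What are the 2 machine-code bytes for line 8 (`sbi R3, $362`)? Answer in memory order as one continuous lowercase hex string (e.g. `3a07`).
776a

L8: sbi op=0x7:4|rd=3:3|imm=362:9 ⇒ 0x776a ⇒ big 77 6a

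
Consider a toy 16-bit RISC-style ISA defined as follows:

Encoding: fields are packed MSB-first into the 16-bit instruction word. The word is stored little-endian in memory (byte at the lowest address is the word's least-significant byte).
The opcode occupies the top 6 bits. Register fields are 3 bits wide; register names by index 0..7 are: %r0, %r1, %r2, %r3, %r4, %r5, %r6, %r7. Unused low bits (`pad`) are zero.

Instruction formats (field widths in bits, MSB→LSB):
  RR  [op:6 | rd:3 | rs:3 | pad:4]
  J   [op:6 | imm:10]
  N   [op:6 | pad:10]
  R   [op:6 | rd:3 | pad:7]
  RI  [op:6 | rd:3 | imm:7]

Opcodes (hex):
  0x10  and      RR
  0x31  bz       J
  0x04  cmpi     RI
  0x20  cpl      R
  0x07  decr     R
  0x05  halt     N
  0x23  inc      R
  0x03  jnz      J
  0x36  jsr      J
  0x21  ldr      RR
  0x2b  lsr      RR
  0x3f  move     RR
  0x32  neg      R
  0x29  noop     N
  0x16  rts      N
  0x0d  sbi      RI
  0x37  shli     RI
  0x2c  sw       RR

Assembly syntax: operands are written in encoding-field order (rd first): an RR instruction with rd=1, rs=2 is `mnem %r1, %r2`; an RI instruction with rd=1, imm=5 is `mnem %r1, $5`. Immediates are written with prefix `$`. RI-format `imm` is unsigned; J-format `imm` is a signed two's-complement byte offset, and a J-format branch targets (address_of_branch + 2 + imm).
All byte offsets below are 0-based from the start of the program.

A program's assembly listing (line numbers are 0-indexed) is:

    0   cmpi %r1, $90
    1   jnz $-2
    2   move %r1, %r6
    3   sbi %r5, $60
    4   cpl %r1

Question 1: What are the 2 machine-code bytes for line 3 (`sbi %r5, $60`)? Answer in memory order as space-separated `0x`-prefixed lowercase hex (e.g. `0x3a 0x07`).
0xbc 0x36

line 3 (sbi): pack op=0xd:6|rd=5:3|imm=60:7 = 0x36bc; little→ bc 36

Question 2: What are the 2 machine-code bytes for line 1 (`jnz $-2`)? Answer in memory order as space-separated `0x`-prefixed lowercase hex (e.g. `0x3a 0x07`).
0xfe 0x0f

line 1 (jnz): pack op=0x3:6|imm=-2:10 = 0x0ffe; little→ fe 0f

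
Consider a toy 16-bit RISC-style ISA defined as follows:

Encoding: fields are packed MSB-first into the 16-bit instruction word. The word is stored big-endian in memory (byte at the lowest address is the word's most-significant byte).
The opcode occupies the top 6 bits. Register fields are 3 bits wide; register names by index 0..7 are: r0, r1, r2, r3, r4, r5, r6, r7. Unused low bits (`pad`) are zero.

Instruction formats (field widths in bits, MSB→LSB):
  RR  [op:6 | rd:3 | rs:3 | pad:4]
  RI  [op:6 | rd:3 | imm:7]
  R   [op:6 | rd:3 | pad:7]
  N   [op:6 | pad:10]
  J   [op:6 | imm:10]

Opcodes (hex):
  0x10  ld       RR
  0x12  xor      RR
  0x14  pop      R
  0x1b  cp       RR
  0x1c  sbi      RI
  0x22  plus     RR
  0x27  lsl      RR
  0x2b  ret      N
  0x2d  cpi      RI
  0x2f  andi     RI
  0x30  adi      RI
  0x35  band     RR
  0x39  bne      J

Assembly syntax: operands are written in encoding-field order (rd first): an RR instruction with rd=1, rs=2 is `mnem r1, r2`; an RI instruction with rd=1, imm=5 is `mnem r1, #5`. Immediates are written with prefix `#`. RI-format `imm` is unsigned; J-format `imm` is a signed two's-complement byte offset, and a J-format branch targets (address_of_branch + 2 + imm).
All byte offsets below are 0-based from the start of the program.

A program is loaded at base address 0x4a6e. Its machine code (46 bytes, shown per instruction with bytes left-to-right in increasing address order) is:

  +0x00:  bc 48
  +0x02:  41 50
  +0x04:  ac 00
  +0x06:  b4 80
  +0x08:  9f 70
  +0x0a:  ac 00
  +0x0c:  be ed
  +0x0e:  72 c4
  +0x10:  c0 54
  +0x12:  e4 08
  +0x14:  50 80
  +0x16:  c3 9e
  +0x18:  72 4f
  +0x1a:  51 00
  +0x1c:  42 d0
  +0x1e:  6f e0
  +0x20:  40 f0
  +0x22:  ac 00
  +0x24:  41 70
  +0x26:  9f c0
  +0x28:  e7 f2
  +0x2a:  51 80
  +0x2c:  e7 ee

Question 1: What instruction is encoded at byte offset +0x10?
adi r0, #84

off 0x10: read c0 54 as big → 0xc054
  opcode bits[15:10]=0x30: adi/RI
  [9:7] rd=0 = r0
  [6:0] imm=84 = #84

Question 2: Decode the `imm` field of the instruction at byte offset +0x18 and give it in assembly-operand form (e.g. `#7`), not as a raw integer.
#79

off 0x18: read 72 4f as big → 0x724f
  op=0x724f>>10=0x1c ⇒ sbi (RI)
  rd: (w>>7)&0x7=0x4 → r4
  imm: (w>>0)&0x7f=0x4f → #79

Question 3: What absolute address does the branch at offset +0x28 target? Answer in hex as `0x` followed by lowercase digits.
+0x28: e7 f2 ⇒ word 0xe7f2 (big)
  top 6b → 0x39 → bne [J]
  [9:0] imm=1010 (s10→-14) = #-14
  target = base 0x4a6e + off 0x28 + 2 + imm -14 = 0x4a8a

0x4a8a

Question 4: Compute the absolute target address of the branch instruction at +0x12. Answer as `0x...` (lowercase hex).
0x4a8a

@+12  big-endian(e4 08) = 0xe408
  top 6b → 0x39 → bne [J]
  [9:0] imm=8 = #8
  target = base 0x4a6e + off 0x12 + 2 + imm 8 = 0x4a8a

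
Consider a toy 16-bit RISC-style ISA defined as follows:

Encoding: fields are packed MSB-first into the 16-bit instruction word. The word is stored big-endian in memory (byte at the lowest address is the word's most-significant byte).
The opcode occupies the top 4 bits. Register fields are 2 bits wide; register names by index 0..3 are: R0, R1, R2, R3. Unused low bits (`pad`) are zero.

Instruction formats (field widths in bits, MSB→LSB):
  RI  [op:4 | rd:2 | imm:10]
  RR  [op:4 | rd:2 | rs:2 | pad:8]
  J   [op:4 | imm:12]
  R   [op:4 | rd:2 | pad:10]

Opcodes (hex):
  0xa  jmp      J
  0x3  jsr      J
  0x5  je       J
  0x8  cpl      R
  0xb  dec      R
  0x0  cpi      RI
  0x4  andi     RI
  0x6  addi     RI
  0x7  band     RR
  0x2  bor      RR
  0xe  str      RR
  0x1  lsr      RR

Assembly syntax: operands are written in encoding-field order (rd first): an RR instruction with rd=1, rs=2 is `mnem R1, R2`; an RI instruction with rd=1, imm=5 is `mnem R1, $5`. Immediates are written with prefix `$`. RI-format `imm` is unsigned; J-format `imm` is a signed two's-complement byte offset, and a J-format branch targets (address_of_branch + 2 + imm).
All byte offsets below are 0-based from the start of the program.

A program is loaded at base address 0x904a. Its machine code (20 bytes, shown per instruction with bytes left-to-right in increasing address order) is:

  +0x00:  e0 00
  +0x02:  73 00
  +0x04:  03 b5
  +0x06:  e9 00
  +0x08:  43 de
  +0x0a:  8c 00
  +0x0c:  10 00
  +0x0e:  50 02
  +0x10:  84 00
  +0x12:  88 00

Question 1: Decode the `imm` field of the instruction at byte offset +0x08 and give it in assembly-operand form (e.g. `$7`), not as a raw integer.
$990

[08] 43 de → 0x43de
  opcode bits[15:12]=0x4: andi/RI
  rd@[11:10]=0x0 ⇒ R0
  imm@[9:0]=0x3de ⇒ $990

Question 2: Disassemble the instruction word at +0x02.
@+02  big-endian(73 00) = 0x7300
  opcode bits[15:12]=0x7: band/RR
  [11:10] rd=0 = R0
  [9:8] rs=3 = R3

band R0, R3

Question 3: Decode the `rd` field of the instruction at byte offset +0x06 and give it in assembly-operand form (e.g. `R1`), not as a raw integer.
R2

+0x06: e9 00 ⇒ word 0xe900 (big)
  top 4b → 0xe → str [RR]
  [11:10] rd=2 = R2
  [9:8] rs=1 = R1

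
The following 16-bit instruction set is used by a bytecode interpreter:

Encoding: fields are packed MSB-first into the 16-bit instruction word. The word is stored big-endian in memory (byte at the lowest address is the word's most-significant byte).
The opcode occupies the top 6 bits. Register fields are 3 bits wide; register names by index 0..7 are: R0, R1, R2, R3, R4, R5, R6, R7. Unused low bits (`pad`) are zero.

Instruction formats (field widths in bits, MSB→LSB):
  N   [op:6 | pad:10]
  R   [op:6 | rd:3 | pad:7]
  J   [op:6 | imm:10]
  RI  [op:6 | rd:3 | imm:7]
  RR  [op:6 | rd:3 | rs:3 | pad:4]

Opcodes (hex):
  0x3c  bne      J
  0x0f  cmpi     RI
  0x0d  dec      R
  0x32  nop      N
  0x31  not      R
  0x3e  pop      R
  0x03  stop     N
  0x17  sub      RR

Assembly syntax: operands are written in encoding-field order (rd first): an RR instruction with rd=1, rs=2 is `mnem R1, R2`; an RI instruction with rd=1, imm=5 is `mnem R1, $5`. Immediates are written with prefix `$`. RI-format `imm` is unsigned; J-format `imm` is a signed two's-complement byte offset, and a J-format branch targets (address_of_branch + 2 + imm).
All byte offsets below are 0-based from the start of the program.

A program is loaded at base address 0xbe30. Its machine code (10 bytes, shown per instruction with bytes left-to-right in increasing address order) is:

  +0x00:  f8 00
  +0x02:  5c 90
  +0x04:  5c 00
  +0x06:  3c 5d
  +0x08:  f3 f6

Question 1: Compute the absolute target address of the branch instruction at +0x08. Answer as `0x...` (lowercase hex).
[08] f3 f6 → 0xf3f6
  top 6b → 0x3c → bne [J]
  imm: (w>>0)&0x3ff=0x3f6 (s10→-10) → $-10
  target = base 0xbe30 + off 0x08 + 2 + imm -10 = 0xbe30

0xbe30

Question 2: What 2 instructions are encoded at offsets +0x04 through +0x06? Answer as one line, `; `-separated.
@+04  big-endian(5c 00) = 0x5c00
  top 6b → 0x17 → sub [RR]
  [9:7] rd=0 = R0
  [6:4] rs=0 = R0
@+06  big-endian(3c 5d) = 0x3c5d
  top 6b → 0xf → cmpi [RI]
  [9:7] rd=0 = R0
  [6:0] imm=93 = $93

sub R0, R0; cmpi R0, $93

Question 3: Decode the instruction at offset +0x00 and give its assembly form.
[00] f8 00 → 0xf800
  opcode bits[15:10]=0x3e: pop/R
  rd: (w>>7)&0x7=0x0 → R0

pop R0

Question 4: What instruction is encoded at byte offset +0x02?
[02] 5c 90 → 0x5c90
  op=0x5c90>>10=0x17 ⇒ sub (RR)
  [9:7] rd=1 = R1
  [6:4] rs=1 = R1

sub R1, R1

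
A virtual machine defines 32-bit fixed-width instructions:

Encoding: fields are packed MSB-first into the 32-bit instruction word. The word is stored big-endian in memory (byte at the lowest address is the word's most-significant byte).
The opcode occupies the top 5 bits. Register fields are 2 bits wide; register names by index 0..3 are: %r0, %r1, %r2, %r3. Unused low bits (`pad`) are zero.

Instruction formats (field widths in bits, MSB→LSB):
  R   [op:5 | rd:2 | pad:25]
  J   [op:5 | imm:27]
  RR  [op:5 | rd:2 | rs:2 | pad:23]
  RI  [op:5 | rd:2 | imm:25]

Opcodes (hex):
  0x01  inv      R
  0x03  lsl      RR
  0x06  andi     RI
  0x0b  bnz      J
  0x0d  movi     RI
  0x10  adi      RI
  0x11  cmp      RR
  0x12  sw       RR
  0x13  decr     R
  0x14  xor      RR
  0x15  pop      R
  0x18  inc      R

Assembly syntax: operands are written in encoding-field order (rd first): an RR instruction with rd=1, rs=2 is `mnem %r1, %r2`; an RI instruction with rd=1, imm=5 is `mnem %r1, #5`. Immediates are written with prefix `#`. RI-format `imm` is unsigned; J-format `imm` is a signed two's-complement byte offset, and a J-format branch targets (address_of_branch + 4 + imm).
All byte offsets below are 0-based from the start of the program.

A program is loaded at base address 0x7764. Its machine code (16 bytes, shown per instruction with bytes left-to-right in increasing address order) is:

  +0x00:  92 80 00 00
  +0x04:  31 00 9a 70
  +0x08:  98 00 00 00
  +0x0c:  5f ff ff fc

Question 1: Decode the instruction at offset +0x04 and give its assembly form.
off 0x04: read 31 00 9a 70 as big → 0x31009a70
  opcode bits[31:27]=0x6: andi/RI
  rd@[26:25]=0x0 ⇒ %r0
  imm@[24:0]=0x1009a70 ⇒ #16816752

andi %r0, #16816752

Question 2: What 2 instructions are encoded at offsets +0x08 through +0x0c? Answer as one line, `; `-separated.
decr %r0; bnz #-4

+0x08: 98 00 00 00 ⇒ word 0x98000000 (big)
  op=0x98000000>>27=0x13 ⇒ decr (R)
  [26:25] rd=0 = %r0
+0x0c: 5f ff ff fc ⇒ word 0x5ffffffc (big)
  op=0x5ffffffc>>27=0xb ⇒ bnz (J)
  [26:0] imm=134217724 (s27→-4) = #-4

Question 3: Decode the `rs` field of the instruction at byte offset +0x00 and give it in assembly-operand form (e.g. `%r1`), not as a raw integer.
%r1

@+00  big-endian(92 80 00 00) = 0x92800000
  top 5b → 0x12 → sw [RR]
  [26:25] rd=1 = %r1
  [24:23] rs=1 = %r1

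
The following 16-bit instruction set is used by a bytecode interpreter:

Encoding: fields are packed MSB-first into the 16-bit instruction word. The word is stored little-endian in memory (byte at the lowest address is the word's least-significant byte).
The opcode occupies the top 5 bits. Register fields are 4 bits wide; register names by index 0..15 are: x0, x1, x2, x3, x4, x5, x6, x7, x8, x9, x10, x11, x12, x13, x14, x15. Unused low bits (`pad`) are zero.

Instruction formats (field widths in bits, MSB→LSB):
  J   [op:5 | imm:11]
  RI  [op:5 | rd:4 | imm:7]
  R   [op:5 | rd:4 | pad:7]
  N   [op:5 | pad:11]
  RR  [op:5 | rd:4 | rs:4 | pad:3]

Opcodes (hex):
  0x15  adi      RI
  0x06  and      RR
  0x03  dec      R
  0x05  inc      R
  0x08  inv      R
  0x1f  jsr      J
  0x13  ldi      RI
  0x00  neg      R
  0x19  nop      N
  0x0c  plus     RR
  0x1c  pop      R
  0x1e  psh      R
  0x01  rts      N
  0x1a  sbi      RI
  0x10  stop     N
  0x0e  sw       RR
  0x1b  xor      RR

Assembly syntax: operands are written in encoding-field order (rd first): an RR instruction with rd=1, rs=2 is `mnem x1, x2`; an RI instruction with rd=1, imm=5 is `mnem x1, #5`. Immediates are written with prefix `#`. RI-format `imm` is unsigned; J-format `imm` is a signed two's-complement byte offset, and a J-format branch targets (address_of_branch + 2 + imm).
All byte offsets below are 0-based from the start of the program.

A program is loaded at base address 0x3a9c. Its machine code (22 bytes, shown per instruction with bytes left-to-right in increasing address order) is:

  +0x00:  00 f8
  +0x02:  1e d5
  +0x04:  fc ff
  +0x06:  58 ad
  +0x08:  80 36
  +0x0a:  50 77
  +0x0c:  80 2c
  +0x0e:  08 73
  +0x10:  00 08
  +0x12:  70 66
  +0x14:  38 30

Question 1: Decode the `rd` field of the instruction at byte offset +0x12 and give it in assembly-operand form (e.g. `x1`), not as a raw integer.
x12

off 0x12: read 70 66 as little → 0x6670
  op=0x6670>>11=0xc ⇒ plus (RR)
  rd: (w>>7)&0xf=0xc → x12
  rs: (w>>3)&0xf=0xe → x14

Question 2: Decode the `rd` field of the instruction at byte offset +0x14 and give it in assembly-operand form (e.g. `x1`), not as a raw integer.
x0

+0x14: 38 30 ⇒ word 0x3038 (little)
  opcode bits[15:11]=0x6: and/RR
  rd@[10:7]=0x0 ⇒ x0
  rs@[6:3]=0x7 ⇒ x7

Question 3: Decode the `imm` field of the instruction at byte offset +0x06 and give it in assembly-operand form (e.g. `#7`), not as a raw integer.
#88

+0x06: 58 ad ⇒ word 0xad58 (little)
  op=0xad58>>11=0x15 ⇒ adi (RI)
  [10:7] rd=10 = x10
  [6:0] imm=88 = #88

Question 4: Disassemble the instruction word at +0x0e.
sw x6, x1

+0x0e: 08 73 ⇒ word 0x7308 (little)
  opcode bits[15:11]=0xe: sw/RR
  [10:7] rd=6 = x6
  [6:3] rs=1 = x1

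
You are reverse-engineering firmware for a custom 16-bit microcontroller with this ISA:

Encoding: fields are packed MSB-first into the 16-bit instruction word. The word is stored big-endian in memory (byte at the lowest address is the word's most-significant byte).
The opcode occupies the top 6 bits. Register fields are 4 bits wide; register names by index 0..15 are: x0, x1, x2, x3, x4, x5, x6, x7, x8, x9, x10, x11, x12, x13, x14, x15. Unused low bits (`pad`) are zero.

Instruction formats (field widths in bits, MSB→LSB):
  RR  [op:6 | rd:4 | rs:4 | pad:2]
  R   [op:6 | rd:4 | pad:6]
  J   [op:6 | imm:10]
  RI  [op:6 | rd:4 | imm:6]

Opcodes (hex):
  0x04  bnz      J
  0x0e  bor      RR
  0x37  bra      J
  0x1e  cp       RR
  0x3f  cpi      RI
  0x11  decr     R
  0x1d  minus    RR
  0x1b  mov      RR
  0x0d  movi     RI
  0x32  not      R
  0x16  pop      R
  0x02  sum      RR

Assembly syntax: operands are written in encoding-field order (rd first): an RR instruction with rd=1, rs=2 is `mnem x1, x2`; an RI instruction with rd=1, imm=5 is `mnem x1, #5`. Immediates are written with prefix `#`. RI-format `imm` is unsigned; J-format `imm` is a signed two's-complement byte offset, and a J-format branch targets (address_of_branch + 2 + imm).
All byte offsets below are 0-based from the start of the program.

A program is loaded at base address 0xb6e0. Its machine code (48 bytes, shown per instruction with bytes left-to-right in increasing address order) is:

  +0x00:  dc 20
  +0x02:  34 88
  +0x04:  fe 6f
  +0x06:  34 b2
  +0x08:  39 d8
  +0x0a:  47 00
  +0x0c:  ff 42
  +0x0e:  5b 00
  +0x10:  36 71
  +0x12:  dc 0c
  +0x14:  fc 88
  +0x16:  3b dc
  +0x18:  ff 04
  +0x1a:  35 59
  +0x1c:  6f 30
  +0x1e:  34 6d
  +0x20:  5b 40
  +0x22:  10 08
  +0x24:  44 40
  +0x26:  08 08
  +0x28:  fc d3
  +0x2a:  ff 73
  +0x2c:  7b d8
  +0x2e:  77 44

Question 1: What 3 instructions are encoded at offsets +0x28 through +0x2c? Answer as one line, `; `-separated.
cpi x3, #19; cpi x13, #51; cp x15, x6

@+28  big-endian(fc d3) = 0xfcd3
  opcode bits[15:10]=0x3f: cpi/RI
  rd: (w>>6)&0xf=0x3 → x3
  imm: (w>>0)&0x3f=0x13 → #19
@+2a  big-endian(ff 73) = 0xff73
  opcode bits[15:10]=0x3f: cpi/RI
  rd: (w>>6)&0xf=0xd → x13
  imm: (w>>0)&0x3f=0x33 → #51
@+2c  big-endian(7b d8) = 0x7bd8
  opcode bits[15:10]=0x1e: cp/RR
  rd: (w>>6)&0xf=0xf → x15
  rs: (w>>2)&0xf=0x6 → x6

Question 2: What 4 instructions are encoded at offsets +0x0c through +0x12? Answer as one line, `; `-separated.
[0c] ff 42 → 0xff42
  op=0xff42>>10=0x3f ⇒ cpi (RI)
  [9:6] rd=13 = x13
  [5:0] imm=2 = #2
[0e] 5b 00 → 0x5b00
  op=0x5b00>>10=0x16 ⇒ pop (R)
  [9:6] rd=12 = x12
[10] 36 71 → 0x3671
  op=0x3671>>10=0xd ⇒ movi (RI)
  [9:6] rd=9 = x9
  [5:0] imm=49 = #49
[12] dc 0c → 0xdc0c
  op=0xdc0c>>10=0x37 ⇒ bra (J)
  [9:0] imm=12 = #12

cpi x13, #2; pop x12; movi x9, #49; bra #12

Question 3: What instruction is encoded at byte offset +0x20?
@+20  big-endian(5b 40) = 0x5b40
  top 6b → 0x16 → pop [R]
  [9:6] rd=13 = x13

pop x13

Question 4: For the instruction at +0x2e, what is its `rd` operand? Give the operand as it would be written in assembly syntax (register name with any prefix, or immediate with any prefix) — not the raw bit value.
@+2e  big-endian(77 44) = 0x7744
  opcode bits[15:10]=0x1d: minus/RR
  rd@[9:6]=0xd ⇒ x13
  rs@[5:2]=0x1 ⇒ x1

x13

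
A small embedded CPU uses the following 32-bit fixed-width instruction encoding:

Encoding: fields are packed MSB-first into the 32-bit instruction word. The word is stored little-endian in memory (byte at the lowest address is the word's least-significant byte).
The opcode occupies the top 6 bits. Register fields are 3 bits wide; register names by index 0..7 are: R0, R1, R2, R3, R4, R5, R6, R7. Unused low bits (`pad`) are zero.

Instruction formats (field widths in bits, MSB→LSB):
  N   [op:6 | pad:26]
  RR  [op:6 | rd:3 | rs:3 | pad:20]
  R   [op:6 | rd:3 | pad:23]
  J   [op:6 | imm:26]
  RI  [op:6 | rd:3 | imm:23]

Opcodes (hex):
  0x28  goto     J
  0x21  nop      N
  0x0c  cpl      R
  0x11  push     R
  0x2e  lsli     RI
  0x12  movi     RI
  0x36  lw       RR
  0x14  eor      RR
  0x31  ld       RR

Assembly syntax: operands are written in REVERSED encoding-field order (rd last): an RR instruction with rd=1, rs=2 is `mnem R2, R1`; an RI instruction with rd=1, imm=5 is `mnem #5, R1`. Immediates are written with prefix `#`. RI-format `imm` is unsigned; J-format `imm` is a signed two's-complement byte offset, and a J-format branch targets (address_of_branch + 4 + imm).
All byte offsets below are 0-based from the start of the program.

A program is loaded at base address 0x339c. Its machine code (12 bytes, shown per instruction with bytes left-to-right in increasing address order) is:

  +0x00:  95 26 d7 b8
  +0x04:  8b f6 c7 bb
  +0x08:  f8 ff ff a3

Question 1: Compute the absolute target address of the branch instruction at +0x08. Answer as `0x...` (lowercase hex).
@+08  little-endian(f8 ff ff a3) = 0xa3fffff8
  op=0xa3fffff8>>26=0x28 ⇒ goto (J)
  imm: (w>>0)&0x3ffffff=0x3fffff8 (s26→-8) → #-8
  target = base 0x339c + off 0x08 + 4 + imm -8 = 0x33a0

0x33a0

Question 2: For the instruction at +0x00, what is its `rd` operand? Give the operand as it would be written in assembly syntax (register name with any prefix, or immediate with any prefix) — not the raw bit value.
off 0x00: read 95 26 d7 b8 as little → 0xb8d72695
  top 6b → 0x2e → lsli [RI]
  rd: (w>>23)&0x7=0x1 → R1
  imm: (w>>0)&0x7fffff=0x572695 → #5711509

R1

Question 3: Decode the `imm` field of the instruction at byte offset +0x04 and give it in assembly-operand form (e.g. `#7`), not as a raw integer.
+0x04: 8b f6 c7 bb ⇒ word 0xbbc7f68b (little)
  opcode bits[31:26]=0x2e: lsli/RI
  rd: (w>>23)&0x7=0x7 → R7
  imm: (w>>0)&0x7fffff=0x47f68b → #4716171

#4716171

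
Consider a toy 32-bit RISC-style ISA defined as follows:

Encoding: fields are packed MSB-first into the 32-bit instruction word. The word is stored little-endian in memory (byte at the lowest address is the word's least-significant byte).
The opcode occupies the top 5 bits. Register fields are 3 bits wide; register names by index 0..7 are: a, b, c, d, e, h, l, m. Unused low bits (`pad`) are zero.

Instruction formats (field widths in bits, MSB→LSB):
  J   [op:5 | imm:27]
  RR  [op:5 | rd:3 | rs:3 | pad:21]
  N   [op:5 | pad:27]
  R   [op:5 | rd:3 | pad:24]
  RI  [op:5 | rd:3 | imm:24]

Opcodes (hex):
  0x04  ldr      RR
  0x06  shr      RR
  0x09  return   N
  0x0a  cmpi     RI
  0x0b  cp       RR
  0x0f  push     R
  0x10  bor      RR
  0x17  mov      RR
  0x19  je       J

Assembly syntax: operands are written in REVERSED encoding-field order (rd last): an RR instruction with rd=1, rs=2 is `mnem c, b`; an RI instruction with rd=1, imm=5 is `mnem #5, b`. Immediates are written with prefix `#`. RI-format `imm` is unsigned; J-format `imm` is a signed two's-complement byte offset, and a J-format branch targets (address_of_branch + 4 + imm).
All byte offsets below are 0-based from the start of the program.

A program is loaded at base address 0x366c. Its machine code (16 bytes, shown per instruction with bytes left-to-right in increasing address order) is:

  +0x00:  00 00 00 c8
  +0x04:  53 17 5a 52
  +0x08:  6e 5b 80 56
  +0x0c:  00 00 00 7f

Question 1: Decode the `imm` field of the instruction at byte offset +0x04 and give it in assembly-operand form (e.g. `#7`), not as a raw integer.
@+04  little-endian(53 17 5a 52) = 0x525a1753
  top 5b → 0xa → cmpi [RI]
  rd: (w>>24)&0x7=0x2 → c
  imm: (w>>0)&0xffffff=0x5a1753 → #5904211

#5904211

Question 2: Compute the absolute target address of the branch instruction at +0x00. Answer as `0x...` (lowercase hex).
0x3670

+0x00: 00 00 00 c8 ⇒ word 0xc8000000 (little)
  op=0xc8000000>>27=0x19 ⇒ je (J)
  [26:0] imm=0 = #0
  target = base 0x366c + off 0x00 + 4 + imm 0 = 0x3670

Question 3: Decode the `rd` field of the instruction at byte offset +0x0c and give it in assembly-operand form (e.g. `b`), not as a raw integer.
m

+0x0c: 00 00 00 7f ⇒ word 0x7f000000 (little)
  opcode bits[31:27]=0xf: push/R
  rd@[26:24]=0x7 ⇒ m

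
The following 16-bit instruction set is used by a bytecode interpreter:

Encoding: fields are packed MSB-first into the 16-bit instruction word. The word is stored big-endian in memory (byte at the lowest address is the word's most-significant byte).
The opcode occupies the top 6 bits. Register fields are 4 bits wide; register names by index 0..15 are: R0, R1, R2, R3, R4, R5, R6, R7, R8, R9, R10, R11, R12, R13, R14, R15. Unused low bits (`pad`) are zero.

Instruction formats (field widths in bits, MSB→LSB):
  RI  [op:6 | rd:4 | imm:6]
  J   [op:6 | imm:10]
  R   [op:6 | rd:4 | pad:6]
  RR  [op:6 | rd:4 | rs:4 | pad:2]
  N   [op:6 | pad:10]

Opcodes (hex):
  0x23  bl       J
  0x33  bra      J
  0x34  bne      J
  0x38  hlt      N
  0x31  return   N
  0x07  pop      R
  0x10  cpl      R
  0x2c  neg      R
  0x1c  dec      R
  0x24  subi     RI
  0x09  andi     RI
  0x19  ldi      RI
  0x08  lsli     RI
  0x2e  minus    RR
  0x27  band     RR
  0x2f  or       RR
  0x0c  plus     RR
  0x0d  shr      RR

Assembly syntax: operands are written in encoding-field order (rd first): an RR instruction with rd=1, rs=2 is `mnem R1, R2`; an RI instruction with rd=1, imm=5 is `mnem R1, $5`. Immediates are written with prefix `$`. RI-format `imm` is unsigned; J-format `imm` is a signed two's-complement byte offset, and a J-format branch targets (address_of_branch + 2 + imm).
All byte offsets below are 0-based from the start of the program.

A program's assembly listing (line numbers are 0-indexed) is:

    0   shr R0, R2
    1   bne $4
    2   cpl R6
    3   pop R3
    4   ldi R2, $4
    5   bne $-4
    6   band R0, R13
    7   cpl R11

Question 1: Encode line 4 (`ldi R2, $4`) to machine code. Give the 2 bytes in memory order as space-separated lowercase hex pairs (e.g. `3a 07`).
line 4 (ldi): pack op=0x19:6|rd=2:4|imm=4:6 = 0x6484; big→ 64 84

64 84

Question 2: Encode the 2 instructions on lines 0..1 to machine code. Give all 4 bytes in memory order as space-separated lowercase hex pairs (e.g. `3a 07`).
34 08 d0 04

0. shr fields op=0xd:6|rd=0:4|rs=2:4|pad=0:2 → word 3408h → 34 08
1. bne fields op=0x34:6|imm=4:10 → word d004h → d0 04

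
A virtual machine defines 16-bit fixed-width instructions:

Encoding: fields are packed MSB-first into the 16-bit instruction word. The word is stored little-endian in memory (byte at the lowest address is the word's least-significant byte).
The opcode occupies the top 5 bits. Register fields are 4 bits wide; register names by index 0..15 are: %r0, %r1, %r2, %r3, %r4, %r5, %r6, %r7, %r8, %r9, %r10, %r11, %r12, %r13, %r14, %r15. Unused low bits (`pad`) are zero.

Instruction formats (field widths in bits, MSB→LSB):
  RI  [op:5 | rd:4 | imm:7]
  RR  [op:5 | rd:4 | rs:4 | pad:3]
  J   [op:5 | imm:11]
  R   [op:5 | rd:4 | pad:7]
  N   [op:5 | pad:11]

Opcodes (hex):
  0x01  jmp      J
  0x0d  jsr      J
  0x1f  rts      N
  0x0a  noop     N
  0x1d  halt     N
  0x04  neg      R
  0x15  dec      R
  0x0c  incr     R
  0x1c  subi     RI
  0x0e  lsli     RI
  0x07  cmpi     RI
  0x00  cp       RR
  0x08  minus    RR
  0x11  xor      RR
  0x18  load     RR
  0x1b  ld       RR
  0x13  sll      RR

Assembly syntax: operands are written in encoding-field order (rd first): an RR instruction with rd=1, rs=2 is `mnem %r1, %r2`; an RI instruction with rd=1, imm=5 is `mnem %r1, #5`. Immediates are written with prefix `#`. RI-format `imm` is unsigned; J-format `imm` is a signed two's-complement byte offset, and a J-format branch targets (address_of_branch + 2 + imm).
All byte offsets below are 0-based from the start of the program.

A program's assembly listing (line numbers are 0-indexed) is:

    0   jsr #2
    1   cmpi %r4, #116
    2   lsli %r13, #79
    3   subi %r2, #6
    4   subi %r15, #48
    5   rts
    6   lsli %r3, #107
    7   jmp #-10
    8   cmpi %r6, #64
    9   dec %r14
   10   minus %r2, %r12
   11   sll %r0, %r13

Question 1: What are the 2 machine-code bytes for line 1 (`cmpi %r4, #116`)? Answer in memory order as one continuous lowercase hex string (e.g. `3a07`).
L1: cmpi op=0x7:5|rd=4:4|imm=116:7 ⇒ 0x3a74 ⇒ little 74 3a

743a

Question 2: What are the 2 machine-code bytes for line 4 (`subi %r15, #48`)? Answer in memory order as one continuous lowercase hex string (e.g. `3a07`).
line 4 (subi): pack op=0x1c:5|rd=15:4|imm=48:7 = 0xe7b0; little→ b0 e7

b0e7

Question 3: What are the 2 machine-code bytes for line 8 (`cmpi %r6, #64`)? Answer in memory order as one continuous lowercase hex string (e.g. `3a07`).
L8: cmpi op=0x7:5|rd=6:4|imm=64:7 ⇒ 0x3b40 ⇒ little 40 3b

403b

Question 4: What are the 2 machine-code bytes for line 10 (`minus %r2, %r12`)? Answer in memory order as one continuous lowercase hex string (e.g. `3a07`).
line 10 (minus): pack op=0x8:5|rd=2:4|rs=12:4|pad=0:3 = 0x4160; little→ 60 41

6041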